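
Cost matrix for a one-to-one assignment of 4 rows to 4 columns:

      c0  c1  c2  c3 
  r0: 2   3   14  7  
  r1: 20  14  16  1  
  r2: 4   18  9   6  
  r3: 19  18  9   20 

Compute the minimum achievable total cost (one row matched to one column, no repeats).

optimal assignment: row0→col1 (cost 3), row1→col3 (cost 1), row2→col0 (cost 4), row3→col2 (cost 9)
total = 3 + 1 + 4 + 9 = 17

Minimum assignment cost: 17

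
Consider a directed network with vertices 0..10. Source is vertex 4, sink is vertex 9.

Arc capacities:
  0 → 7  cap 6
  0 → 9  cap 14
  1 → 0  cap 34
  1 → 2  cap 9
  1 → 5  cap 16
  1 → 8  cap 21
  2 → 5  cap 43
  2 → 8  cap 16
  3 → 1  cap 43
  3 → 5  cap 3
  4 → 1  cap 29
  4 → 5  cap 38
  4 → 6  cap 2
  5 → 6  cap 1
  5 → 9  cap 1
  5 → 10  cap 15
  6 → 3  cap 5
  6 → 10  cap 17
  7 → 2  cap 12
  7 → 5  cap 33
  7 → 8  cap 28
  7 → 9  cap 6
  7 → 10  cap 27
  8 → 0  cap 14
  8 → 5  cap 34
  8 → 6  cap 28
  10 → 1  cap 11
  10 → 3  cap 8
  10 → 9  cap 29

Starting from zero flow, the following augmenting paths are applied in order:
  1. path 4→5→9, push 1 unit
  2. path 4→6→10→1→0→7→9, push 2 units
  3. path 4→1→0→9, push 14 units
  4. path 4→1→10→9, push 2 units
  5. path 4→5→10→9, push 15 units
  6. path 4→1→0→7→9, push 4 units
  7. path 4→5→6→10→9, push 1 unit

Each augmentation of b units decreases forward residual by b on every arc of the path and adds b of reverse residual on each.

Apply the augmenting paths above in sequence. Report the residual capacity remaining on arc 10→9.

Residual capacity of (10,9): 11

after path 1 (4→5→9, push 1): res(10,9)=29
after path 2 (4→6→10→1→0→7→9, push 2): res(10,9)=29
after path 3 (4→1→0→9, push 14): res(10,9)=29
after path 4 (4→1→10→9, push 2): res(10,9)=27
after path 5 (4→5→10→9, push 15): res(10,9)=12
after path 6 (4→1→0→7→9, push 4): res(10,9)=12
after path 7 (4→5→6→10→9, push 1): res(10,9)=11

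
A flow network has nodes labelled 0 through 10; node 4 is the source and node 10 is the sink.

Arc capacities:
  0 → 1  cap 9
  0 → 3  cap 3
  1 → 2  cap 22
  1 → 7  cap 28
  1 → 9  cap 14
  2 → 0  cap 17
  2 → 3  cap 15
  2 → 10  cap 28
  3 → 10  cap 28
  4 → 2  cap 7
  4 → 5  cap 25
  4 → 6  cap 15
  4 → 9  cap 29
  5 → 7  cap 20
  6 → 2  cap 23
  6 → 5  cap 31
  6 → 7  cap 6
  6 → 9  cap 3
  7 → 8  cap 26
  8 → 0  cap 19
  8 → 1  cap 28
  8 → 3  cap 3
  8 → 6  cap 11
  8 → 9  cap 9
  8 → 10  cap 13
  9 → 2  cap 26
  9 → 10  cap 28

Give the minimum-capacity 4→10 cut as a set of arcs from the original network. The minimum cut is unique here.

Min-cut arcs: {(4,2), (4,6), (4,9), (5,7)} (total capacity 71)

augment #1: 4→2→10 push 7
augment #2: 4→9→10 push 28
augment #3: 4→6→2→10 push 15
augment #4: 4→9→2→10 push 1
augment #5: 4→5→7→8→10 push 13
augment #6: 4→5→7→8→3→10 push 3
augment #7: 4→5→7→8→0→3→10 push 3
augment #8: 4→5→7→8→1→2→10 push 1
max flow = 71; residual-reachable set from 4 gives S-side
cut edges (S→T): {(4,2), (4,6), (4,9), (5,7)} total cap 71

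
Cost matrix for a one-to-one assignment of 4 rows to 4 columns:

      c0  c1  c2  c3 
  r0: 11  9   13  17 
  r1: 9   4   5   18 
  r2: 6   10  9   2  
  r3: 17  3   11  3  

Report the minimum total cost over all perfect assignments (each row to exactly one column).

Minimum assignment cost: 21

optimal assignment: row0→col0 (cost 11), row1→col2 (cost 5), row2→col3 (cost 2), row3→col1 (cost 3)
total = 11 + 5 + 2 + 3 = 21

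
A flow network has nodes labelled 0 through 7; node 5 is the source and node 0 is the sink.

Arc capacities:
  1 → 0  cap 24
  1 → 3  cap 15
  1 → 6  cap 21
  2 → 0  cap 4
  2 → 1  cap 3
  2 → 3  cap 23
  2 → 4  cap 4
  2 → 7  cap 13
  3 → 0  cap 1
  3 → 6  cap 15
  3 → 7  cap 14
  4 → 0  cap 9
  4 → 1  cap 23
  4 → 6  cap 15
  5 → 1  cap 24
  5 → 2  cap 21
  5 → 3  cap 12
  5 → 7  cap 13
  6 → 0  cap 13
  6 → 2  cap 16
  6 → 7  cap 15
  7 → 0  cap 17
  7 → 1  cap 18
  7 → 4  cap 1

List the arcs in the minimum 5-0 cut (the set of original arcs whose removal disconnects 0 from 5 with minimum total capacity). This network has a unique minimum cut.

Min-cut arcs: {(1,0), (2,0), (2,4), (3,0), (6,0), (7,0), (7,4)} (total capacity 64)

augment #1: 5→1→0 push 24
augment #2: 5→2→0 push 4
augment #3: 5→3→0 push 1
augment #4: 5→7→0 push 13
augment #5: 5→2→4→0 push 4
augment #6: 5→2→7→0 push 4
augment #7: 5→3→6→0 push 11
augment #8: 5→2→1→6→0 push 2
augment #9: 5→2→7→4→0 push 1
max flow = 64; residual-reachable set from 5 gives S-side
cut edges (S→T): {(1,0), (2,0), (2,4), (3,0), (6,0), (7,0), (7,4)} total cap 64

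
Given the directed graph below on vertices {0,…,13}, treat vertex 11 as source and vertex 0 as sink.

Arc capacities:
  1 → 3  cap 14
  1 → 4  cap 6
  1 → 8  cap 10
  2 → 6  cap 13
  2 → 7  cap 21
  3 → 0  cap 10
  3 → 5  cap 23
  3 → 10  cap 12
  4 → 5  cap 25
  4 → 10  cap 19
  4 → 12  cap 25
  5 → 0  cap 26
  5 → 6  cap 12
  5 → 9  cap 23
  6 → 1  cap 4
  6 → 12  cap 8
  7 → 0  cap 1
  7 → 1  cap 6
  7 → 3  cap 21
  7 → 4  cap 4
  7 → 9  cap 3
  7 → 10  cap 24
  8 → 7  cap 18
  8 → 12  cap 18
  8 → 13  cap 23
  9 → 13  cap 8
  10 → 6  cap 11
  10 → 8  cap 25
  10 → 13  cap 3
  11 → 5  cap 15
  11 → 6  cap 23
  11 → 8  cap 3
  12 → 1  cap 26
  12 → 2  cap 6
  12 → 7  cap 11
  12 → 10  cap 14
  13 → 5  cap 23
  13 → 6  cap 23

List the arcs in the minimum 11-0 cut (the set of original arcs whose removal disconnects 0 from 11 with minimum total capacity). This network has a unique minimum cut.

Min-cut arcs: {(6,1), (6,12), (11,5), (11,8)} (total capacity 30)

augment #1: 11→5→0 push 15
augment #2: 11→8→7→0 push 1
augment #3: 11→6→1→3→0 push 4
augment #4: 11→8→7→3→0 push 2
augment #5: 11→6→12→1→3→0 push 4
augment #6: 11→6→12→1→3→5→0 push 4
max flow = 30; residual-reachable set from 11 gives S-side
cut edges (S→T): {(6,1), (6,12), (11,5), (11,8)} total cap 30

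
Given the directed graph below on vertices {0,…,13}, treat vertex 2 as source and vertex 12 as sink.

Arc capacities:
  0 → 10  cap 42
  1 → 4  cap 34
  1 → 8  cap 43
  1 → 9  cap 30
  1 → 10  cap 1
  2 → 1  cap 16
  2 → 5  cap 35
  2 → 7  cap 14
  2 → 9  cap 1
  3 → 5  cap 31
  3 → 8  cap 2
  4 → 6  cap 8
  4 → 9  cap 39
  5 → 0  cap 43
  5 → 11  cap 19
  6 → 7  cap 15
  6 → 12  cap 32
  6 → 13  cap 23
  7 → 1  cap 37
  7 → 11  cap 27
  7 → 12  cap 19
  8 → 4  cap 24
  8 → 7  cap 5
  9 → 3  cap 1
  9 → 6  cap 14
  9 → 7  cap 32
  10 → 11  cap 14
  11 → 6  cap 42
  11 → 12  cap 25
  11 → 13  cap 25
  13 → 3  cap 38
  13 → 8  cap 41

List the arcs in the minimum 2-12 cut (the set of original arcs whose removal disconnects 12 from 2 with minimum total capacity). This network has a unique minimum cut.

augment #1: 2→7→12 push 14
augment #2: 2→5→11→12 push 19
augment #3: 2→9→6→12 push 1
augment #4: 2→1→4→6→12 push 8
augment #5: 2→1→8→7→12 push 5
augment #6: 2→1→9→6→12 push 3
augment #7: 2→5→0→10→11→12 push 6
augment #8: 2→5→0→10→11→6→12 push 8
max flow = 64; residual-reachable set from 2 gives S-side
cut edges (S→T): {(2,1), (2,7), (2,9), (5,11), (10,11)} total cap 64

Min-cut arcs: {(2,1), (2,7), (2,9), (5,11), (10,11)} (total capacity 64)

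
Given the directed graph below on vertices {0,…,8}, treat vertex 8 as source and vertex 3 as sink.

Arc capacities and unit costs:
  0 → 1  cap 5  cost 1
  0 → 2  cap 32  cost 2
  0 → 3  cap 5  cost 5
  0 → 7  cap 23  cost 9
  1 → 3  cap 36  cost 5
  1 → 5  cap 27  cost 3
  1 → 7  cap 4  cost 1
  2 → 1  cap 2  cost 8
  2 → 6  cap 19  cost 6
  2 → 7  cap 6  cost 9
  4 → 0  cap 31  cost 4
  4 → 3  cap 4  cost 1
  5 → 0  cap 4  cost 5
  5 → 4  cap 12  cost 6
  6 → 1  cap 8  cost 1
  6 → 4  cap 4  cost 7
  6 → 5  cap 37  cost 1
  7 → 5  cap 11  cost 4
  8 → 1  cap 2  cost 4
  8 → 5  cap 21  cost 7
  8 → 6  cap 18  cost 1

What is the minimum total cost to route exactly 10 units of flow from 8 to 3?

Minimum cost for 10 units: 74

shortest-cost path #1: 8→6→1→3 push 8 @ unit cost 7 (adds 56)
shortest-cost path #2: 8→1→3 push 2 @ unit cost 9 (adds 18)
total cost = 74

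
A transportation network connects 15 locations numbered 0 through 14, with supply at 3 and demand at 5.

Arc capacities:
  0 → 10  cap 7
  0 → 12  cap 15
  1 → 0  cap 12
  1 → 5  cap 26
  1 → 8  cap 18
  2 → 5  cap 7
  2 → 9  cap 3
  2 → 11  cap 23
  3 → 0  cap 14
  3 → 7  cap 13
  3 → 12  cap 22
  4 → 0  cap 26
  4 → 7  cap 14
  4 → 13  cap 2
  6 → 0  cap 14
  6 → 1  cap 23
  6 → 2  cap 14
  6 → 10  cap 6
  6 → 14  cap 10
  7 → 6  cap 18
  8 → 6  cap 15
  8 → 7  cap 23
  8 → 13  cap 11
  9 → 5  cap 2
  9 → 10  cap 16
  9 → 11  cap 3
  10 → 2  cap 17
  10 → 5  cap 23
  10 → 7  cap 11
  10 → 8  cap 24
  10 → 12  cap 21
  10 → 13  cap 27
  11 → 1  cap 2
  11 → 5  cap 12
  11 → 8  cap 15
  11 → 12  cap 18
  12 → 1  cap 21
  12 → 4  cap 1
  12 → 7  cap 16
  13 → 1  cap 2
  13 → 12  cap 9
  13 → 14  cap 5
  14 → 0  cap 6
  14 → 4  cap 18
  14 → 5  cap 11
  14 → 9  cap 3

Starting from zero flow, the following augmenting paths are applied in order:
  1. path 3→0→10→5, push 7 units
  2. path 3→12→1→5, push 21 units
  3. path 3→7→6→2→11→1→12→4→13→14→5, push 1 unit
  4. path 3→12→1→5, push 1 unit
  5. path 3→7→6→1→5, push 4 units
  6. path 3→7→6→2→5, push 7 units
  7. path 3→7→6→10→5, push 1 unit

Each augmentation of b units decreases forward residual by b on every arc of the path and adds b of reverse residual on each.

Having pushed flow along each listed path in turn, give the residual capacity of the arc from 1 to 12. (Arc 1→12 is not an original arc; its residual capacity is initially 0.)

after path 1 (3→0→10→5, push 7): res(1,12)=0
after path 2 (3→12→1→5, push 21): res(1,12)=21
after path 3 (3→7→6→2→11→1→12→4→13→14→5, push 1): res(1,12)=20
after path 4 (3→12→1→5, push 1): res(1,12)=21
after path 5 (3→7→6→1→5, push 4): res(1,12)=21
after path 6 (3→7→6→2→5, push 7): res(1,12)=21
after path 7 (3→7→6→10→5, push 1): res(1,12)=21

Residual capacity of (1,12): 21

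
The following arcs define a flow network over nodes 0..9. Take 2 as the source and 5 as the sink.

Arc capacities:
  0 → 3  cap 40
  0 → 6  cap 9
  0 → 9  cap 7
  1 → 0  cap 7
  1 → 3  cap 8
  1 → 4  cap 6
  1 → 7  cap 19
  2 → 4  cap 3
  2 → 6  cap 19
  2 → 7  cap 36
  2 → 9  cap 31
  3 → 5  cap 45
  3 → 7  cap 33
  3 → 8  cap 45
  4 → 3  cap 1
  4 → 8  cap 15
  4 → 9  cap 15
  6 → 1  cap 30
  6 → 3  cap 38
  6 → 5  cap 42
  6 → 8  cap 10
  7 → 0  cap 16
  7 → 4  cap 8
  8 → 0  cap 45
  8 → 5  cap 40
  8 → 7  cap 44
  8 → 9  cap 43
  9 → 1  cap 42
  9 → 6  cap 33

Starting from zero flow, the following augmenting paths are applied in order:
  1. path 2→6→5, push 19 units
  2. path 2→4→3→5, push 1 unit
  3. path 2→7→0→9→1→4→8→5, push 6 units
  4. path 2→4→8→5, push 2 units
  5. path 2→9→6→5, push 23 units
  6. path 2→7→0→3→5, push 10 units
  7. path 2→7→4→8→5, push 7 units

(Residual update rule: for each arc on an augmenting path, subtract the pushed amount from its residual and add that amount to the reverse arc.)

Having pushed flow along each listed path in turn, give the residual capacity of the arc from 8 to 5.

after path 1 (2→6→5, push 19): res(8,5)=40
after path 2 (2→4→3→5, push 1): res(8,5)=40
after path 3 (2→7→0→9→1→4→8→5, push 6): res(8,5)=34
after path 4 (2→4→8→5, push 2): res(8,5)=32
after path 5 (2→9→6→5, push 23): res(8,5)=32
after path 6 (2→7→0→3→5, push 10): res(8,5)=32
after path 7 (2→7→4→8→5, push 7): res(8,5)=25

Residual capacity of (8,5): 25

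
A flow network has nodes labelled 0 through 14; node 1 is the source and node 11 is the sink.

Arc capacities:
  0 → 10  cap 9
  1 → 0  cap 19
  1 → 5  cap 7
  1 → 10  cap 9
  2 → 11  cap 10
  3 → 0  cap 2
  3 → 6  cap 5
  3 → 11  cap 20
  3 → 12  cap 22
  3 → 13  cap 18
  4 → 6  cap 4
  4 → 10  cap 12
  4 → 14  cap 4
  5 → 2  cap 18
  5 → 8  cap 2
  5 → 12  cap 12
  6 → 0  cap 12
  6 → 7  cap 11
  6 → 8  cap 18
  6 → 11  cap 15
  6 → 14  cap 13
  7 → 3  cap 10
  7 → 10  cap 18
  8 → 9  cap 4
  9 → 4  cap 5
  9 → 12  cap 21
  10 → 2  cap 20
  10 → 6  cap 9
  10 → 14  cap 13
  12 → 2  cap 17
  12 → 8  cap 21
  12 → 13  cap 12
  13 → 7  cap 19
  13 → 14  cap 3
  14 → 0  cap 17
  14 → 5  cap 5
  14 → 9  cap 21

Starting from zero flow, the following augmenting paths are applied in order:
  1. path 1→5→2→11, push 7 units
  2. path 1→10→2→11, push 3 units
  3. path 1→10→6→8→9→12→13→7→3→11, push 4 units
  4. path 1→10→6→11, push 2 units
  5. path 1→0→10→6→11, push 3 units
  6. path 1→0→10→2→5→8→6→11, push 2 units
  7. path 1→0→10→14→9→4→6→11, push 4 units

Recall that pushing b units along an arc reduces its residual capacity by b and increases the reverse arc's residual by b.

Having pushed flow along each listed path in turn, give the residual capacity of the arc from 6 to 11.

after path 1 (1→5→2→11, push 7): res(6,11)=15
after path 2 (1→10→2→11, push 3): res(6,11)=15
after path 3 (1→10→6→8→9→12→13→7→3→11, push 4): res(6,11)=15
after path 4 (1→10→6→11, push 2): res(6,11)=13
after path 5 (1→0→10→6→11, push 3): res(6,11)=10
after path 6 (1→0→10→2→5→8→6→11, push 2): res(6,11)=8
after path 7 (1→0→10→14→9→4→6→11, push 4): res(6,11)=4

Residual capacity of (6,11): 4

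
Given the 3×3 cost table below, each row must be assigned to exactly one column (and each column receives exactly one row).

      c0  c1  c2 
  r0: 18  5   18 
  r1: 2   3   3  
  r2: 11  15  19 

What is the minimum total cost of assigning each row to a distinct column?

Minimum assignment cost: 19

optimal assignment: row0→col1 (cost 5), row1→col2 (cost 3), row2→col0 (cost 11)
total = 5 + 3 + 11 = 19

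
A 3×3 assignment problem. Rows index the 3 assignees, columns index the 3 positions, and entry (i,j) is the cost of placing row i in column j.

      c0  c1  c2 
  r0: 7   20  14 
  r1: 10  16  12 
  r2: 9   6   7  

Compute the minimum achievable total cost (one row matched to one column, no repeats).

optimal assignment: row0→col0 (cost 7), row1→col2 (cost 12), row2→col1 (cost 6)
total = 7 + 12 + 6 = 25

Minimum assignment cost: 25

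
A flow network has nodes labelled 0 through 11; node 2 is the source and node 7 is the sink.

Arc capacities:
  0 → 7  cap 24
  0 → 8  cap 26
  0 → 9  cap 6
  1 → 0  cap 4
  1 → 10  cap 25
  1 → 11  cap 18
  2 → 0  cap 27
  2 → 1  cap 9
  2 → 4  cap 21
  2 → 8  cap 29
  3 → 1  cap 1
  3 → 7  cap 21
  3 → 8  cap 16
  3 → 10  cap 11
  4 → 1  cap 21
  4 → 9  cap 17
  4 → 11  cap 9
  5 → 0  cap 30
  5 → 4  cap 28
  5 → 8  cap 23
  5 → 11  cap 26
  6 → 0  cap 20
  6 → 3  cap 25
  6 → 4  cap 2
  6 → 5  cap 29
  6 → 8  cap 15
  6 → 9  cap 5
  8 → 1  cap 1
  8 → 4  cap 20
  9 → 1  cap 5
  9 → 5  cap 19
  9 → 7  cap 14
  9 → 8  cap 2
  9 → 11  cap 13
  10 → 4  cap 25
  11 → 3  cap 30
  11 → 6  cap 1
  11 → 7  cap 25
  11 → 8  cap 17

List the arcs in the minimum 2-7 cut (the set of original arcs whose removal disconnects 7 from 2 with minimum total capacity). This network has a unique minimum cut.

augment #1: 2→0→7 push 24
augment #2: 2→0→9→7 push 3
augment #3: 2→1→11→7 push 9
augment #4: 2→4→9→7 push 11
augment #5: 2→4→11→7 push 9
augment #6: 2→4→1→11→7 push 1
augment #7: 2→8→1→11→7 push 1
augment #8: 2→8→4→1→11→7 push 5
augment #9: 2→8→4→1→11→3→7 push 2
augment #10: 2→8→4→9→11→3→7 push 6
augment #11: 2→8→4→1→0→9→11→3→7 push 3
max flow = 74; residual-reachable set from 2 gives S-side
cut edges (S→T): {(0,7), (0,9), (1,11), (4,9), (4,11)} total cap 74

Min-cut arcs: {(0,7), (0,9), (1,11), (4,9), (4,11)} (total capacity 74)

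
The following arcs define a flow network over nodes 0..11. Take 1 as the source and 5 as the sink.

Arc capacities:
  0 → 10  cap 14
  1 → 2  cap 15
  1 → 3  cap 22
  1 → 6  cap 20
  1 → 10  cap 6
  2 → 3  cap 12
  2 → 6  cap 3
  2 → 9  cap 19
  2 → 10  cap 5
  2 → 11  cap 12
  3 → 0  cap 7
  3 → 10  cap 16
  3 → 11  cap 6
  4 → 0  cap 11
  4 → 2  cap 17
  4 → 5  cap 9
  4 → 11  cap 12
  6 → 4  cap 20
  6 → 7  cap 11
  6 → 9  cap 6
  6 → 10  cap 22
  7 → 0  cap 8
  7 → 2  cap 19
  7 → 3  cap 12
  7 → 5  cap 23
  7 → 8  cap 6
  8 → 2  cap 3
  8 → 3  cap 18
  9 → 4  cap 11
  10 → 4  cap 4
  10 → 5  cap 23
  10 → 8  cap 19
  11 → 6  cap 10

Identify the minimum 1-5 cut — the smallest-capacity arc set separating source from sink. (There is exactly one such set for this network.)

augment #1: 1→10→5 push 6
augment #2: 1→2→10→5 push 5
augment #3: 1→3→10→5 push 12
augment #4: 1→6→4→5 push 9
augment #5: 1→6→7→5 push 11
max flow = 43; residual-reachable set from 1 gives S-side
cut edges (S→T): {(4,5), (6,7), (10,5)} total cap 43

Min-cut arcs: {(4,5), (6,7), (10,5)} (total capacity 43)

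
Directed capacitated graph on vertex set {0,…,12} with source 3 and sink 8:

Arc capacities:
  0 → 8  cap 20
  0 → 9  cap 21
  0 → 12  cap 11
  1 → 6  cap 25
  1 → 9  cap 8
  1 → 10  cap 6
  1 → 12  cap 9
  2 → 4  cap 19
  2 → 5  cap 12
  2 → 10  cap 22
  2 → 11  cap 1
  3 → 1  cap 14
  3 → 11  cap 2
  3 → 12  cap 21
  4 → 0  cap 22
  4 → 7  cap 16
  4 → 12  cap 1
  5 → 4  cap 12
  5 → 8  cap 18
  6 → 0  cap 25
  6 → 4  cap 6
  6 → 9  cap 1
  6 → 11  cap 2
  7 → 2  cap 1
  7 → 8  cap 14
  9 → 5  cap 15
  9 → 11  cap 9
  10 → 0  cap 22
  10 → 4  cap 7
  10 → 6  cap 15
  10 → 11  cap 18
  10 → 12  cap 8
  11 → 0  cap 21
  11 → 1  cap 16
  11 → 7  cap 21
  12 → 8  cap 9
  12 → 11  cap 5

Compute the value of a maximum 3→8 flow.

Maximum flow value: 30

augment #1: 3→12→8 bottleneck 9, total now 9
augment #2: 3→11→0→8 bottleneck 2, total now 11
augment #3: 3→1→6→0→8 bottleneck 14, total now 25
augment #4: 3→12→11→0→8 bottleneck 4, total now 29
augment #5: 3→12→11→7→8 bottleneck 1, total now 30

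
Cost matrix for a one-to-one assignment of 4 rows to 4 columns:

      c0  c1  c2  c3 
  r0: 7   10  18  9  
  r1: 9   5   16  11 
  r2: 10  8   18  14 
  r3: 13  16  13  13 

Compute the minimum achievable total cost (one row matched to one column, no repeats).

Minimum assignment cost: 37

optimal assignment: row0→col3 (cost 9), row1→col1 (cost 5), row2→col0 (cost 10), row3→col2 (cost 13)
total = 9 + 5 + 10 + 13 = 37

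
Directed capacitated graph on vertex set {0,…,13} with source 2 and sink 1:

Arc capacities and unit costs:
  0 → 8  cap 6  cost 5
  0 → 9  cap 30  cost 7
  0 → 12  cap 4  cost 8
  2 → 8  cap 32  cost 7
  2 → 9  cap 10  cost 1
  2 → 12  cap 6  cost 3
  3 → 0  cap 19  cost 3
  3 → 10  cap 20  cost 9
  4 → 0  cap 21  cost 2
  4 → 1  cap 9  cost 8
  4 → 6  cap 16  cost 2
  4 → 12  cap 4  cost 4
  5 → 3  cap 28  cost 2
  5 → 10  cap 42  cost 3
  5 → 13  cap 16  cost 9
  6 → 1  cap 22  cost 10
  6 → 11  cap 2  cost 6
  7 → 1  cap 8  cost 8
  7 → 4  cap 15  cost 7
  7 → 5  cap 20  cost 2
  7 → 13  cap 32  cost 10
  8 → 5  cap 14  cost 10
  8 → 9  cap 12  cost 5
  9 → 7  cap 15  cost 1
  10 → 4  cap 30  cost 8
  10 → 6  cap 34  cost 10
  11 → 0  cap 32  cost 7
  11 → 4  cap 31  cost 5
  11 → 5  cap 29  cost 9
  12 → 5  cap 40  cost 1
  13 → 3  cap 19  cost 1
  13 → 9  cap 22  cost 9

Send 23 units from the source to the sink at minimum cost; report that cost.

Minimum cost for 23 units: 488

shortest-cost path #1: 2→9→7→1 push 8 @ unit cost 10 (adds 80)
shortest-cost path #2: 2→9→7→4→1 push 2 @ unit cost 17 (adds 34)
shortest-cost path #3: 2→12→5→10→4→1 push 6 @ unit cost 23 (adds 138)
shortest-cost path #4: 2→8→9→7→4→1 push 1 @ unit cost 28 (adds 28)
shortest-cost path #5: 2→8→9→7→4→6→1 push 4 @ unit cost 32 (adds 128)
shortest-cost path #6: 2→8→5→10→6→1 push 2 @ unit cost 40 (adds 80)
total cost = 488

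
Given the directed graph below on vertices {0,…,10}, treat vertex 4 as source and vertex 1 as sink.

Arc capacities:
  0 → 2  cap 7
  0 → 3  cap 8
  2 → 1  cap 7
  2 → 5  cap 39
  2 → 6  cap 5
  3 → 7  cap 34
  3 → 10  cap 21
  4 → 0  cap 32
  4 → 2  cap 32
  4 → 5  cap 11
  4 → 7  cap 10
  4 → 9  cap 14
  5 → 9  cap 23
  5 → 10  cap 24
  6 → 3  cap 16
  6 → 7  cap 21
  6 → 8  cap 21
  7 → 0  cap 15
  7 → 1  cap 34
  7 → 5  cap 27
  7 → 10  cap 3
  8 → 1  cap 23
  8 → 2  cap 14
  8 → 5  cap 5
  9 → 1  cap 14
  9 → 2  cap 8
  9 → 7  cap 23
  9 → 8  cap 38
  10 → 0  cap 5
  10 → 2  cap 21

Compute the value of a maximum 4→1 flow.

Maximum flow value: 67

augment #1: 4→2→1 bottleneck 7, total now 7
augment #2: 4→7→1 bottleneck 10, total now 17
augment #3: 4→9→1 bottleneck 14, total now 31
augment #4: 4→0→3→7→1 bottleneck 8, total now 39
augment #5: 4→2→6→7→1 bottleneck 5, total now 44
augment #6: 4→5→9→7→1 bottleneck 11, total now 55
augment #7: 4→2→5→9→8→1 bottleneck 12, total now 67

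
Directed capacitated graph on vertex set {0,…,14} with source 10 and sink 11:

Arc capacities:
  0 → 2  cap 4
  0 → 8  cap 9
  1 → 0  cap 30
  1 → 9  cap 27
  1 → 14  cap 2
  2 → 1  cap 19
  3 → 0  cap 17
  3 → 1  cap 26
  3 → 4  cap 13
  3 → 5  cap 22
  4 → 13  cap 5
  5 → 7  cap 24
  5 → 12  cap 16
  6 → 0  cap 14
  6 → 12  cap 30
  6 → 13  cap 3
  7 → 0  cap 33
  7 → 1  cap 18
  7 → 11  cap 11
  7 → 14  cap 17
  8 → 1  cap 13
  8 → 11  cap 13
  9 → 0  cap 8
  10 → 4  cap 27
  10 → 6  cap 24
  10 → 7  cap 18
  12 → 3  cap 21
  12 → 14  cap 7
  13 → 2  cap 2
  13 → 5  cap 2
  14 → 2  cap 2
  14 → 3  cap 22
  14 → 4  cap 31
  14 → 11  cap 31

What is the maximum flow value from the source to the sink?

Maximum flow value: 46

augment #1: 10→7→11 bottleneck 11, total now 11
augment #2: 10→7→14→11 bottleneck 7, total now 18
augment #3: 10→6→0→8→11 bottleneck 9, total now 27
augment #4: 10→6→12→14→11 bottleneck 7, total now 34
augment #5: 10→4→13→2→1→14→11 bottleneck 2, total now 36
augment #6: 10→4→13→5→7→14→11 bottleneck 2, total now 38
augment #7: 10→6→12→3→5→7→14→11 bottleneck 8, total now 46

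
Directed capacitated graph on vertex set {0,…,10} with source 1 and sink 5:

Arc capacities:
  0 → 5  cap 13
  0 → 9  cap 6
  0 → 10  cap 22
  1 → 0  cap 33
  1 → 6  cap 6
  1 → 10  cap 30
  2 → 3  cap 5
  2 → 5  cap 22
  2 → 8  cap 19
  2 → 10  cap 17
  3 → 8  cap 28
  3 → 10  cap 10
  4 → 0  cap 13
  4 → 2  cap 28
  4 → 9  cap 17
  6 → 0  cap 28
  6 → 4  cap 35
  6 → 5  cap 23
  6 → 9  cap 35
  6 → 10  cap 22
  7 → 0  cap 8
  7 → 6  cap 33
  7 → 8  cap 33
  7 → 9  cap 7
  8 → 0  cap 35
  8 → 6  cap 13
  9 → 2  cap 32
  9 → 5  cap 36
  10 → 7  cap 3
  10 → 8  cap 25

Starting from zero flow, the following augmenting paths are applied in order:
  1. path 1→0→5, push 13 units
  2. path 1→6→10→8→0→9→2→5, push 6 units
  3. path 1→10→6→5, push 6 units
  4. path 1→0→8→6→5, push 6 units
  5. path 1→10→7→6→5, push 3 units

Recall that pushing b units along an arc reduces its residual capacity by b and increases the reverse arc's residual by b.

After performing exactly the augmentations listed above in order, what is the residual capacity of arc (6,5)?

after path 1 (1→0→5, push 13): res(6,5)=23
after path 2 (1→6→10→8→0→9→2→5, push 6): res(6,5)=23
after path 3 (1→10→6→5, push 6): res(6,5)=17
after path 4 (1→0→8→6→5, push 6): res(6,5)=11
after path 5 (1→10→7→6→5, push 3): res(6,5)=8

Residual capacity of (6,5): 8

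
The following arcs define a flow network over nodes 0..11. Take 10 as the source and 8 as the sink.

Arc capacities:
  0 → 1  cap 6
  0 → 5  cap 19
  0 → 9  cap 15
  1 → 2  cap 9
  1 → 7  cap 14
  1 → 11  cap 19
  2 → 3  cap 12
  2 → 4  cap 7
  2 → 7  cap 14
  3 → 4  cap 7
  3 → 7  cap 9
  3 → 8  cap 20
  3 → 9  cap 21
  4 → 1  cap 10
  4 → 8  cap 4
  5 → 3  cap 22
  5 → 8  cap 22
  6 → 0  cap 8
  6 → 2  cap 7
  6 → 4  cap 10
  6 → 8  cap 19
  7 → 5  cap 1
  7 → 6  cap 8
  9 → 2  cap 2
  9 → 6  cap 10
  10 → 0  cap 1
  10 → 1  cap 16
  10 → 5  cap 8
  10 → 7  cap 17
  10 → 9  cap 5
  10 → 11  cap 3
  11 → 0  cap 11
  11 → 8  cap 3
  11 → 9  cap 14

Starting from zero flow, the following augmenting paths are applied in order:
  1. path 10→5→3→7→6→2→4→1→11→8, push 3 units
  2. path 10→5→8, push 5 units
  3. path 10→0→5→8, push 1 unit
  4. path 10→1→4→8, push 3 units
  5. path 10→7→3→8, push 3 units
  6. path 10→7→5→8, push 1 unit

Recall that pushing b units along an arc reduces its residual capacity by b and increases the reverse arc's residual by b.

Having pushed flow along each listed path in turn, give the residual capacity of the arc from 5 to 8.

after path 1 (10→5→3→7→6→2→4→1→11→8, push 3): res(5,8)=22
after path 2 (10→5→8, push 5): res(5,8)=17
after path 3 (10→0→5→8, push 1): res(5,8)=16
after path 4 (10→1→4→8, push 3): res(5,8)=16
after path 5 (10→7→3→8, push 3): res(5,8)=16
after path 6 (10→7→5→8, push 1): res(5,8)=15

Residual capacity of (5,8): 15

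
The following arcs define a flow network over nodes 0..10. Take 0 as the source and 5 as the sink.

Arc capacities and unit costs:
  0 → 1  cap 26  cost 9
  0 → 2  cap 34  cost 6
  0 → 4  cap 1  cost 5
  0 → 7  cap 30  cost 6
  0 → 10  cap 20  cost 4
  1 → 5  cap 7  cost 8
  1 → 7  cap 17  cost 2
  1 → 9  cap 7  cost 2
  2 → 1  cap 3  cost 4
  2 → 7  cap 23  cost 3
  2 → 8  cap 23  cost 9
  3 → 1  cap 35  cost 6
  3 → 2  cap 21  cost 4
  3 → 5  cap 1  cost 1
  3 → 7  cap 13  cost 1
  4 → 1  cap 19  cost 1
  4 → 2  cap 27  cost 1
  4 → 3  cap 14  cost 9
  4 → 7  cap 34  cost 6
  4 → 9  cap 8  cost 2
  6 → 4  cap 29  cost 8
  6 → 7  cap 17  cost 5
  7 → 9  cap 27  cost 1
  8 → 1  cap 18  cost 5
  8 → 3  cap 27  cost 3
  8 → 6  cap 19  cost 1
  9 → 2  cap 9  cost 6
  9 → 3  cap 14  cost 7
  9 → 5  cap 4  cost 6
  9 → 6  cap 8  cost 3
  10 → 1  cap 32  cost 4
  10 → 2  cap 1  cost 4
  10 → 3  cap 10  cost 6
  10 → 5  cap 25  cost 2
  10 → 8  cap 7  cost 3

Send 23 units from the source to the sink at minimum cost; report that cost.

shortest-cost path #1: 0→10→5 push 20 @ unit cost 6 (adds 120)
shortest-cost path #2: 0→4→9→5 push 1 @ unit cost 13 (adds 13)
shortest-cost path #3: 0→7→9→5 push 2 @ unit cost 13 (adds 26)
total cost = 159

Minimum cost for 23 units: 159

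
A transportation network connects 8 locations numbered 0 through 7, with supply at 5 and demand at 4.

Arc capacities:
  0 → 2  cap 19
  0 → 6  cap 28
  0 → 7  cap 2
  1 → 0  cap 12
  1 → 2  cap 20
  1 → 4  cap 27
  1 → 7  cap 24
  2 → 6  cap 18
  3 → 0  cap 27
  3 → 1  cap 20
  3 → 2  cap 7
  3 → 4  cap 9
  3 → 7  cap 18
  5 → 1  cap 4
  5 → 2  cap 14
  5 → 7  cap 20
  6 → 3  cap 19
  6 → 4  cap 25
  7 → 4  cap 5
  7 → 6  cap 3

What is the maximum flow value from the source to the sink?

Maximum flow value: 26

augment #1: 5→1→4 bottleneck 4, total now 4
augment #2: 5→7→4 bottleneck 5, total now 9
augment #3: 5→2→6→4 bottleneck 14, total now 23
augment #4: 5→7→6→4 bottleneck 3, total now 26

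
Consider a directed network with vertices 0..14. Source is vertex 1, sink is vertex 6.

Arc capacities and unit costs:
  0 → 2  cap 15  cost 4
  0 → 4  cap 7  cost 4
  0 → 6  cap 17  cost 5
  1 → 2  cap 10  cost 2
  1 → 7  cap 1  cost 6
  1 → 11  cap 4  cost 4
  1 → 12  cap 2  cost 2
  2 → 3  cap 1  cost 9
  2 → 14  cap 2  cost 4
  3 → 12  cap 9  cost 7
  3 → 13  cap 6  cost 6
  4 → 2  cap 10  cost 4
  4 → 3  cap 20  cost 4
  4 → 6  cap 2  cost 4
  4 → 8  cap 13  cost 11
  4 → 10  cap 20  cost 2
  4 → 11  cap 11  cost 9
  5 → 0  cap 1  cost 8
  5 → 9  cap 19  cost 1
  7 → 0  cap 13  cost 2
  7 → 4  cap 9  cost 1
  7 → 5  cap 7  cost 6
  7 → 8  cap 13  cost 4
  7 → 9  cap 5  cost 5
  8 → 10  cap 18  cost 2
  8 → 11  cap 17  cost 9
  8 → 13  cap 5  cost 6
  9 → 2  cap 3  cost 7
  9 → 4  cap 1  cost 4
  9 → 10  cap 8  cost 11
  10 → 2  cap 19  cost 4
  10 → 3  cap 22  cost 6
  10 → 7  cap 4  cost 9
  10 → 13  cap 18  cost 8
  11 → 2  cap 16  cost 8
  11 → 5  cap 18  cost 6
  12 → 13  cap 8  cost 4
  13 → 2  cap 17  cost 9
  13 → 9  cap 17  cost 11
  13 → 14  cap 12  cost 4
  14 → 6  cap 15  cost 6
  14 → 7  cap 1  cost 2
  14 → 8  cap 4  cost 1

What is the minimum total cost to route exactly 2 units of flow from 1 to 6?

Minimum cost for 2 units: 23

shortest-cost path #1: 1→7→4→6 push 1 @ unit cost 11 (adds 11)
shortest-cost path #2: 1→2→14→6 push 1 @ unit cost 12 (adds 12)
total cost = 23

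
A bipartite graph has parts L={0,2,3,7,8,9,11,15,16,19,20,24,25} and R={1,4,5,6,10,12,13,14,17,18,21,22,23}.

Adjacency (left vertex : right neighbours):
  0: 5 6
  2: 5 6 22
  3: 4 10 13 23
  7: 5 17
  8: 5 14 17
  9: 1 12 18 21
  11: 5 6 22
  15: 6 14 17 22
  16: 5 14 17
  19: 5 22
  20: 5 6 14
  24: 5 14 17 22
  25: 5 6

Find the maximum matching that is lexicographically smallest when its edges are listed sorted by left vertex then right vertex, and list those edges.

Lex-smallest maximum matching: {(0,5), (2,6), (3,4), (7,17), (8,14), (9,1), (11,22)}

|M| = 7 (so the lex-smallest maximum matching has 7 edges)
process left vertices in ascending order; for each, take the smallest-labelled available neighbour that still permits 7 edges overall, or leave it unmatched if none does
lex-smallest matching: {0-5, 2-6, 3-4, 7-17, 8-14, 9-1, 11-22}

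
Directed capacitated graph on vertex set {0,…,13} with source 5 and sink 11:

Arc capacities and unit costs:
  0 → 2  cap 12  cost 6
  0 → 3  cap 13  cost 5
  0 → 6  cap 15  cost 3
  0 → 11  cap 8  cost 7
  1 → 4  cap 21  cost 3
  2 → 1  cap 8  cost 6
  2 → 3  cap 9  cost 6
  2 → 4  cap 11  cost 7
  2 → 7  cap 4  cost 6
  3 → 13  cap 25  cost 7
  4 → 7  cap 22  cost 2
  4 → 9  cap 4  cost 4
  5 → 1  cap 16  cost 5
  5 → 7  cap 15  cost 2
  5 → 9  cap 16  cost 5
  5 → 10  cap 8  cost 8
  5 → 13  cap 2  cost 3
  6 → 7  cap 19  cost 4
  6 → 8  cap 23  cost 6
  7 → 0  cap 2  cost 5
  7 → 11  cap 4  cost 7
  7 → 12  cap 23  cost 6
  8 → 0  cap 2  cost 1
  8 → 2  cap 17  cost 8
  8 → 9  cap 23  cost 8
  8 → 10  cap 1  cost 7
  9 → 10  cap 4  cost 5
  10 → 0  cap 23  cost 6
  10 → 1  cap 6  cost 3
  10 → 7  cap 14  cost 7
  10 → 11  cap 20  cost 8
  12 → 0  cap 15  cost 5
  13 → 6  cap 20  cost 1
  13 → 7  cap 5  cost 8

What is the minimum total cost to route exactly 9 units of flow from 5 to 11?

shortest-cost path #1: 5→7→11 push 4 @ unit cost 9 (adds 36)
shortest-cost path #2: 5→7→0→11 push 2 @ unit cost 14 (adds 28)
shortest-cost path #3: 5→10→11 push 3 @ unit cost 16 (adds 48)
total cost = 112

Minimum cost for 9 units: 112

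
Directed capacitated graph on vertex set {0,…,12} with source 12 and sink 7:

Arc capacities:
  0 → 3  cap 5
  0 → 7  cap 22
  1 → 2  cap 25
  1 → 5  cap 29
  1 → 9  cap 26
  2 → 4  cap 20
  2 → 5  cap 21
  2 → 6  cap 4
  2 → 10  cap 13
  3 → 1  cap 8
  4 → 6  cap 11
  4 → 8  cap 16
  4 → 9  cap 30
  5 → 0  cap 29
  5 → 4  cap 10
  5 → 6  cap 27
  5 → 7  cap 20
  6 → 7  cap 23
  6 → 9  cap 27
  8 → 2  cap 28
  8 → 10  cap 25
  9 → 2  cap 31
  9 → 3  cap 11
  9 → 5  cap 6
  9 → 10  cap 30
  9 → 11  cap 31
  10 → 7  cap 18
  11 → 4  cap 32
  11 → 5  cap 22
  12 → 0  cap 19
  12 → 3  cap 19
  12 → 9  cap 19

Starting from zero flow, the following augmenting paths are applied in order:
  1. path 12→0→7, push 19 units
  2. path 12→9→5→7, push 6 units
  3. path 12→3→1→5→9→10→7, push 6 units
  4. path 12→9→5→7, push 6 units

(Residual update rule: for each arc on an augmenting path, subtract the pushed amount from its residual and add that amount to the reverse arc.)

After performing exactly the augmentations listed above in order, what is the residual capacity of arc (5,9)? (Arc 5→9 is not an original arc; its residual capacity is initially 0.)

Residual capacity of (5,9): 6

after path 1 (12→0→7, push 19): res(5,9)=0
after path 2 (12→9→5→7, push 6): res(5,9)=6
after path 3 (12→3→1→5→9→10→7, push 6): res(5,9)=0
after path 4 (12→9→5→7, push 6): res(5,9)=6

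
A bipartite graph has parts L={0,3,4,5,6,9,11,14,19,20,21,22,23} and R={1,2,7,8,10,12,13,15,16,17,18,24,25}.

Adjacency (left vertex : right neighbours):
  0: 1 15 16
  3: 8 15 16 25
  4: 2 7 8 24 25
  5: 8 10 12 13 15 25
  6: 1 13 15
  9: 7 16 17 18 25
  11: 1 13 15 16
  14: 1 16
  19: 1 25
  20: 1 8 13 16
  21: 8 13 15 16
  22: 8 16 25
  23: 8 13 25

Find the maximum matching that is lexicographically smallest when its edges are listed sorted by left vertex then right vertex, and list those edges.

|M| = 9 (so the lex-smallest maximum matching has 9 edges)
process left vertices in ascending order; for each, take the smallest-labelled available neighbour that still permits 9 edges overall, or leave it unmatched if none does
lex-smallest matching: {0-1, 3-8, 4-2, 5-10, 6-13, 9-7, 11-15, 14-16, 19-25}

Lex-smallest maximum matching: {(0,1), (3,8), (4,2), (5,10), (6,13), (9,7), (11,15), (14,16), (19,25)}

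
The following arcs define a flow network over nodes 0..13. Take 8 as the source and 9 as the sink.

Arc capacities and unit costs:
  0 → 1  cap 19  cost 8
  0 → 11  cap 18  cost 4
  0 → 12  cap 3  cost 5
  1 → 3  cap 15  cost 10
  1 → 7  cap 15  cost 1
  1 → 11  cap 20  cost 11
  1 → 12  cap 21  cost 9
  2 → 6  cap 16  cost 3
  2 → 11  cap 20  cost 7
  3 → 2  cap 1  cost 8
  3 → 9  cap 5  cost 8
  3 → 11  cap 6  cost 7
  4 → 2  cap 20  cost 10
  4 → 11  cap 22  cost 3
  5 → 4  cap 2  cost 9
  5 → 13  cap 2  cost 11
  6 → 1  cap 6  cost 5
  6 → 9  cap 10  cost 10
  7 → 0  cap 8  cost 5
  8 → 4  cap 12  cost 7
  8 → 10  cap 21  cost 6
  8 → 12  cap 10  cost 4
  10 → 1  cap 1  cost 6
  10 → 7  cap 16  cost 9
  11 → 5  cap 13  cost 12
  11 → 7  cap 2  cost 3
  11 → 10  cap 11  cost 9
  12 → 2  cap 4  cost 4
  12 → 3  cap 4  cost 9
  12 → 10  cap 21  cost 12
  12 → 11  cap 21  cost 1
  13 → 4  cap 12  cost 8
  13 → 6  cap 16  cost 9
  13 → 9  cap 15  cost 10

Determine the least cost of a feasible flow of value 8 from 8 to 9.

Minimum cost for 8 units: 168

shortest-cost path #1: 8→12→3→9 push 4 @ unit cost 21 (adds 84)
shortest-cost path #2: 8→12→2→6→9 push 4 @ unit cost 21 (adds 84)
total cost = 168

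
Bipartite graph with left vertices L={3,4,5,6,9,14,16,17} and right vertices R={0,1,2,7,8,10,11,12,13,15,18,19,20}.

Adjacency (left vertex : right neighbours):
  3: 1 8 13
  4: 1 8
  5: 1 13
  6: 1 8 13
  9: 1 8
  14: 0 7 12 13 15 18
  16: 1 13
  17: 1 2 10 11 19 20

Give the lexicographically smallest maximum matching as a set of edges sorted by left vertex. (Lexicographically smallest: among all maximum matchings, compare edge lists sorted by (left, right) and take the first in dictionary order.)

|M| = 5 (so the lex-smallest maximum matching has 5 edges)
process left vertices in ascending order; for each, take the smallest-labelled available neighbour that still permits 5 edges overall, or leave it unmatched if none does
lex-smallest matching: {3-1, 4-8, 5-13, 14-0, 17-2}

Lex-smallest maximum matching: {(3,1), (4,8), (5,13), (14,0), (17,2)}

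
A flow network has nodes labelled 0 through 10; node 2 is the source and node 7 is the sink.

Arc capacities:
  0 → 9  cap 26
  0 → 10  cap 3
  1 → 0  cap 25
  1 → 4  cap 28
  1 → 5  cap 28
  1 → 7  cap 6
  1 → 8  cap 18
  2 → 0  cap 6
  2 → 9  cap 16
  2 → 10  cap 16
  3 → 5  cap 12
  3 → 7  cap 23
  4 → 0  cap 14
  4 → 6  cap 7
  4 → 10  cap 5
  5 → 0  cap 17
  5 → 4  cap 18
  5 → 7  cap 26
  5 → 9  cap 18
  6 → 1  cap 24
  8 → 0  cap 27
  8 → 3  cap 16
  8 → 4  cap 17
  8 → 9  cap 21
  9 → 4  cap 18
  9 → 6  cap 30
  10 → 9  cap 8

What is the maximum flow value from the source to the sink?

Maximum flow value: 24

augment #1: 2→9→6→1→7 bottleneck 6, total now 6
augment #2: 2→9→6→1→5→7 bottleneck 10, total now 16
augment #3: 2→0→9→6→1→5→7 bottleneck 6, total now 22
augment #4: 2→10→9→6→1→5→7 bottleneck 2, total now 24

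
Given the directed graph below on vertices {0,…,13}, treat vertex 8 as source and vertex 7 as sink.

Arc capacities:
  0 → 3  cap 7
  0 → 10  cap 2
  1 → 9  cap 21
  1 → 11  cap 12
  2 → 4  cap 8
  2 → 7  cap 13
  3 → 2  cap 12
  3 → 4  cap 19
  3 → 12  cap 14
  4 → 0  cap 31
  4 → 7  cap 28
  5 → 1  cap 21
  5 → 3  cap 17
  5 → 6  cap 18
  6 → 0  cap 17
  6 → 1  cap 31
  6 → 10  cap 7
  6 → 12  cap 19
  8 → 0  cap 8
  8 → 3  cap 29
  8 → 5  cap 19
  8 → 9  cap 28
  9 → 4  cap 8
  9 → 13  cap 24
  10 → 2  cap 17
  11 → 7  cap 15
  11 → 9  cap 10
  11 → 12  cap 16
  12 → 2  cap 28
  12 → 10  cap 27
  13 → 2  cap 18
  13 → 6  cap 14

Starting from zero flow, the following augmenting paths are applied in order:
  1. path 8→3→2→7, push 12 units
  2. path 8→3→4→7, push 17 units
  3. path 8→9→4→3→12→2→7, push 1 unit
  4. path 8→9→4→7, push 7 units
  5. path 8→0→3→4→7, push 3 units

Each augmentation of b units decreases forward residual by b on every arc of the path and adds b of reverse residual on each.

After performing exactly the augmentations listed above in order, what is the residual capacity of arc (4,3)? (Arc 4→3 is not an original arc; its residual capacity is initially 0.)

after path 1 (8→3→2→7, push 12): res(4,3)=0
after path 2 (8→3→4→7, push 17): res(4,3)=17
after path 3 (8→9→4→3→12→2→7, push 1): res(4,3)=16
after path 4 (8→9→4→7, push 7): res(4,3)=16
after path 5 (8→0→3→4→7, push 3): res(4,3)=19

Residual capacity of (4,3): 19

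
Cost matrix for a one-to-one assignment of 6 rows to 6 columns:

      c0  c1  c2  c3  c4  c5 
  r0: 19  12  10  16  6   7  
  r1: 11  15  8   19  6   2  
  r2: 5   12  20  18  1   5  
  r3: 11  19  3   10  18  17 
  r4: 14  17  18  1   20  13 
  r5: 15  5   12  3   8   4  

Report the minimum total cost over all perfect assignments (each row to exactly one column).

Minimum assignment cost: 22

optimal assignment: row0→col4 (cost 6), row1→col5 (cost 2), row2→col0 (cost 5), row3→col2 (cost 3), row4→col3 (cost 1), row5→col1 (cost 5)
total = 6 + 2 + 5 + 3 + 1 + 5 = 22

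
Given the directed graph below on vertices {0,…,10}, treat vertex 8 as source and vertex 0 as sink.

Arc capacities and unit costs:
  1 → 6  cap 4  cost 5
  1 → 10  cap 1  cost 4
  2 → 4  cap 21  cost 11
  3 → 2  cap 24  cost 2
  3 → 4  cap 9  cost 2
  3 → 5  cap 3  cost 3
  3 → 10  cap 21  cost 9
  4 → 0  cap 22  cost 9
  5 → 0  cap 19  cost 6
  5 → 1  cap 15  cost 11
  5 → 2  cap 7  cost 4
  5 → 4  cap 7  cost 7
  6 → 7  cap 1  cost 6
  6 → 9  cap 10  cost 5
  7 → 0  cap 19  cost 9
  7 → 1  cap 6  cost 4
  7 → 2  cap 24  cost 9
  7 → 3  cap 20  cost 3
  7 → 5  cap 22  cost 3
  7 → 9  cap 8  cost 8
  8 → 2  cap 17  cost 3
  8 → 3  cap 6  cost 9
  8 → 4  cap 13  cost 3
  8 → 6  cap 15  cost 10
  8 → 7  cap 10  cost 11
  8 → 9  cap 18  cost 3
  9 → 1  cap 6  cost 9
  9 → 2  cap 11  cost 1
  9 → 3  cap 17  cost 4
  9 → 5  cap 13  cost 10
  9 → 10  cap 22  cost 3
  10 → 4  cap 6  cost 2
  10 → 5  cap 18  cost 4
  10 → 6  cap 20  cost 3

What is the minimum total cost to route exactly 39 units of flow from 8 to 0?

Minimum cost for 39 units: 600

shortest-cost path #1: 8→4→0 push 13 @ unit cost 12 (adds 156)
shortest-cost path #2: 8→9→10→5→0 push 18 @ unit cost 16 (adds 288)
shortest-cost path #3: 8→3→5→0 push 1 @ unit cost 18 (adds 18)
shortest-cost path #4: 8→3→5→10→4→0 push 2 @ unit cost 19 (adds 38)
shortest-cost path #5: 8→3→4→0 push 3 @ unit cost 20 (adds 60)
shortest-cost path #6: 8→7→0 push 2 @ unit cost 20 (adds 40)
total cost = 600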